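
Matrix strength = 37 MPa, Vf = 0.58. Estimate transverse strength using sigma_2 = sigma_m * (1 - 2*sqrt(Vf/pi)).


factor = 1 - 2*sqrt(0.58/pi) = 0.1407
sigma_2 = 37 * 0.1407 = 5.2 MPa

5.2 MPa


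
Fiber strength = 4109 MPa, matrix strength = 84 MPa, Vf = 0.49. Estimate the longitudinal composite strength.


sigma_1 = sigma_f*Vf + sigma_m*(1-Vf) = 4109*0.49 + 84*0.51 = 2056.3 MPa

2056.3 MPa


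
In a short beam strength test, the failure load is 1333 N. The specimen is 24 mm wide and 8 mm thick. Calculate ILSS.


ILSS = 3F/(4bh) = 3*1333/(4*24*8) = 5.21 MPa

5.21 MPa


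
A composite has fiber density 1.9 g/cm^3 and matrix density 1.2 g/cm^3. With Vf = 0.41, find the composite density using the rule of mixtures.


rho_c = rho_f*Vf + rho_m*(1-Vf) = 1.9*0.41 + 1.2*0.59 = 1.487 g/cm^3

1.487 g/cm^3


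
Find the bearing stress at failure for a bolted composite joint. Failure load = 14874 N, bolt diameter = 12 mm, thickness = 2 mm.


sigma_br = F/(d*h) = 14874/(12*2) = 619.8 MPa

619.8 MPa


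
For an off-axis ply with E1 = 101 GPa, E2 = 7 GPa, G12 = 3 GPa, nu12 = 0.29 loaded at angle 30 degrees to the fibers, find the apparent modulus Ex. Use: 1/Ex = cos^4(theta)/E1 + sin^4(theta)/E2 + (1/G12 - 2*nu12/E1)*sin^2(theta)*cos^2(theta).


cos^4(30) = 0.5625, sin^4(30) = 0.0625, sin^2(30)*cos^2(30) = 0.1875
1/G12 - 2*nu12/E1 = 1/3 - 2*0.29/101 = 0.327591 GPa^-1
1/Ex = 0.5625/101 + 0.0625/7 + 0.327591*0.1875 = 0.0759211 GPa^-1
Ex = 13.17 GPa

13.17 GPa


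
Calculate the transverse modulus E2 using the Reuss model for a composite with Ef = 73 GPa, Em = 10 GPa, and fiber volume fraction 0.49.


1/E2 = Vf/Ef + (1-Vf)/Em = 0.49/73 + 0.51/10
E2 = 17.33 GPa

17.33 GPa


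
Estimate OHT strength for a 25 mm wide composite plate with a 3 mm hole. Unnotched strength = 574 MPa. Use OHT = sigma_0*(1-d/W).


OHT = sigma_0*(1-d/W) = 574*(1-3/25) = 505.1 MPa

505.1 MPa


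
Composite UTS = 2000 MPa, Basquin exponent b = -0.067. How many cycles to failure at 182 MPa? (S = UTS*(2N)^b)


N = 0.5 * (S/UTS)^(1/b) = 0.5 * (182/2000)^(1/-0.067) = 1.7205e+15 cycles

1.7205e+15 cycles


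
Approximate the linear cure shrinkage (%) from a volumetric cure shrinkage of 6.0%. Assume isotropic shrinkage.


Linear shrinkage ≈ vol_shrink/3 = 6.0/3 = 2.0%

2.0%


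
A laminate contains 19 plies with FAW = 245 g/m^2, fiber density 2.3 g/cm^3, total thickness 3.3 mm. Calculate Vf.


Vf = n * FAW / (rho_f * h * 1000) = 19 * 245 / (2.3 * 3.3 * 1000) = 0.6133

0.6133


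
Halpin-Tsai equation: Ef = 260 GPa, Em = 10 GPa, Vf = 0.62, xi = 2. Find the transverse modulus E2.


eta = (Ef/Em - 1)/(Ef/Em + xi) = (26.0 - 1)/(26.0 + 2) = 0.8929
E2 = Em*(1+xi*eta*Vf)/(1-eta*Vf) = 47.2 GPa

47.2 GPa


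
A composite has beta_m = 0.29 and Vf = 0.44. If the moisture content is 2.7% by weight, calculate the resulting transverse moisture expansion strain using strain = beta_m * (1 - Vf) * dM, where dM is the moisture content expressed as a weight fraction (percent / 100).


dM = 2.7/100 = 0.027
strain = beta_m * (1-Vf) * dM = 0.29 * 0.56 * 0.027 = 0.0043848

0.0043848


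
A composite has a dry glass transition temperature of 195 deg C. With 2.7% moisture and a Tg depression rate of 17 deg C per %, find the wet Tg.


Tg_wet = Tg_dry - k*moisture = 195 - 17*2.7 = 149.1 deg C

149.1 deg C


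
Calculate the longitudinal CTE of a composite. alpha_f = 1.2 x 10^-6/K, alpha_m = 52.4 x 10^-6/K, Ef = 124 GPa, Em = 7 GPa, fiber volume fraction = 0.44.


E1 = Ef*Vf + Em*(1-Vf) = 58.48
alpha_1 = (alpha_f*Ef*Vf + alpha_m*Em*(1-Vf))/E1 = 4.63 x 10^-6/K

4.63 x 10^-6/K


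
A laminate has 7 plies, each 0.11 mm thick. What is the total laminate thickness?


h = n * t_ply = 7 * 0.11 = 0.77 mm

0.77 mm


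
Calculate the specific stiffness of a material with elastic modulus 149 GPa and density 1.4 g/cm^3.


Specific stiffness = E/rho = 149/1.4 = 106.4 GPa/(g/cm^3)

106.4 GPa/(g/cm^3)


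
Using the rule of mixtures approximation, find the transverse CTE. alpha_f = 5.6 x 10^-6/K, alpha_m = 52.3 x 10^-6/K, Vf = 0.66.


alpha_2 = alpha_f*Vf + alpha_m*(1-Vf) = 5.6*0.66 + 52.3*0.34 = 21.5 x 10^-6/K

21.5 x 10^-6/K


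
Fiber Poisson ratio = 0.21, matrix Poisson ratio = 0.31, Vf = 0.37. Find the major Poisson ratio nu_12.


nu_12 = nu_f*Vf + nu_m*(1-Vf) = 0.21*0.37 + 0.31*0.63 = 0.273

0.273


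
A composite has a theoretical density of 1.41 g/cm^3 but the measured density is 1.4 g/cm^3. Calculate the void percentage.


Void% = (rho_theo - rho_actual)/rho_theo * 100 = (1.41 - 1.4)/1.41 * 100 = 0.71%

0.71%


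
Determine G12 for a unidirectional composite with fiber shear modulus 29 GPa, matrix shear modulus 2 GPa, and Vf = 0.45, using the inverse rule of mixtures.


1/G12 = Vf/Gf + (1-Vf)/Gm = 0.45/29 + 0.55/2
G12 = 3.44 GPa

3.44 GPa


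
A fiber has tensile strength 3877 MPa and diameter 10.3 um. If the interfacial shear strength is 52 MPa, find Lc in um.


Lc = sigma_f * d / (2 * tau_i) = 3877 * 10.3 / (2 * 52) = 384.0 um

384.0 um


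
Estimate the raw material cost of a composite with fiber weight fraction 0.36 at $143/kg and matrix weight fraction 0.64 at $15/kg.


Cost = cost_f*Wf + cost_m*Wm = 143*0.36 + 15*0.64 = $61.08/kg

$61.08/kg


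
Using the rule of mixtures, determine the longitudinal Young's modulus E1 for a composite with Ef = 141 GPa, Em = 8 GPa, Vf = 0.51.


E1 = Ef*Vf + Em*(1-Vf) = 141*0.51 + 8*0.49 = 75.83 GPa

75.83 GPa


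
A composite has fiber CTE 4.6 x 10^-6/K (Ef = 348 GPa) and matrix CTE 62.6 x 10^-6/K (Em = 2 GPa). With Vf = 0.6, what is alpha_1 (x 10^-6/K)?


E1 = Ef*Vf + Em*(1-Vf) = 209.6
alpha_1 = (alpha_f*Ef*Vf + alpha_m*Em*(1-Vf))/E1 = 4.82 x 10^-6/K

4.82 x 10^-6/K


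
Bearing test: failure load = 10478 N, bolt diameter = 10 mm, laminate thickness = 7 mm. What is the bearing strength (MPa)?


sigma_br = F/(d*h) = 10478/(10*7) = 149.7 MPa

149.7 MPa


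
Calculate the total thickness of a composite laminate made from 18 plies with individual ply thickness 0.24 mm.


h = n * t_ply = 18 * 0.24 = 4.32 mm

4.32 mm


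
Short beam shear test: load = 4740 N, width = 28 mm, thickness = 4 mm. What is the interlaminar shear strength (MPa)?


ILSS = 3F/(4bh) = 3*4740/(4*28*4) = 31.74 MPa

31.74 MPa


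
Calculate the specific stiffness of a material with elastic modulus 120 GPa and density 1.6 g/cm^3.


Specific stiffness = E/rho = 120/1.6 = 75.0 GPa/(g/cm^3)

75.0 GPa/(g/cm^3)


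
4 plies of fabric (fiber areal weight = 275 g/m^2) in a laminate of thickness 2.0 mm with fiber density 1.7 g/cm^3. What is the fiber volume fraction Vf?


Vf = n * FAW / (rho_f * h * 1000) = 4 * 275 / (1.7 * 2.0 * 1000) = 0.3235

0.3235


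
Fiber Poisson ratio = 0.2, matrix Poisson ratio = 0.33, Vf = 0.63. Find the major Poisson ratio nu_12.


nu_12 = nu_f*Vf + nu_m*(1-Vf) = 0.2*0.63 + 0.33*0.37 = 0.2481

0.2481


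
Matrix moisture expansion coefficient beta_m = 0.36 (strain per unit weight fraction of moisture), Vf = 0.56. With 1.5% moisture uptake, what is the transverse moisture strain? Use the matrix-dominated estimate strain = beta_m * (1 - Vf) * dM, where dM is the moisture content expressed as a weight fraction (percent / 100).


dM = 1.5/100 = 0.015
strain = beta_m * (1-Vf) * dM = 0.36 * 0.44 * 0.015 = 0.002376

0.002376


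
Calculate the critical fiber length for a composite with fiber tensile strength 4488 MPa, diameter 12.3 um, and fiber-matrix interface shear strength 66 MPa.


Lc = sigma_f * d / (2 * tau_i) = 4488 * 12.3 / (2 * 66) = 418.2 um

418.2 um


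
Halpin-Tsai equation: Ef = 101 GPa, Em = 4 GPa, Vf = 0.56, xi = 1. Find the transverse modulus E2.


eta = (Ef/Em - 1)/(Ef/Em + xi) = (25.25 - 1)/(25.25 + 1) = 0.9238
E2 = Em*(1+xi*eta*Vf)/(1-eta*Vf) = 12.57 GPa

12.57 GPa


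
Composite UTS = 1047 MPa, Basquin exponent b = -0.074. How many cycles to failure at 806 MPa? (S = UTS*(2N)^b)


N = 0.5 * (S/UTS)^(1/b) = 0.5 * (806/1047)^(1/-0.074) = 17.1499 cycles

17.1499 cycles


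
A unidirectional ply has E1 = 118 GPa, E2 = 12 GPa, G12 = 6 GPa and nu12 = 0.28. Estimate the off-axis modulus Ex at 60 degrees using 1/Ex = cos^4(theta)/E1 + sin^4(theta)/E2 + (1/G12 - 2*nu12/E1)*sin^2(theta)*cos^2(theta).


cos^4(60) = 0.0625, sin^4(60) = 0.5625, sin^2(60)*cos^2(60) = 0.1875
1/G12 - 2*nu12/E1 = 1/6 - 2*0.28/118 = 0.161921 GPa^-1
1/Ex = 0.0625/118 + 0.5625/12 + 0.161921*0.1875 = 0.0777648 GPa^-1
Ex = 12.86 GPa

12.86 GPa


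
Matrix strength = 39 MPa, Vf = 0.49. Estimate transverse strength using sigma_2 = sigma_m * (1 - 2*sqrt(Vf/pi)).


factor = 1 - 2*sqrt(0.49/pi) = 0.2101
sigma_2 = 39 * 0.2101 = 8.2 MPa

8.2 MPa


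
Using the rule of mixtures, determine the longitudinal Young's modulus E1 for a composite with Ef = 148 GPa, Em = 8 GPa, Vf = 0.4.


E1 = Ef*Vf + Em*(1-Vf) = 148*0.4 + 8*0.6 = 64.0 GPa

64.0 GPa


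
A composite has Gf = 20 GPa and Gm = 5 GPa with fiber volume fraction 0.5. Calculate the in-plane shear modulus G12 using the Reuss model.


1/G12 = Vf/Gf + (1-Vf)/Gm = 0.5/20 + 0.5/5
G12 = 8.0 GPa

8.0 GPa


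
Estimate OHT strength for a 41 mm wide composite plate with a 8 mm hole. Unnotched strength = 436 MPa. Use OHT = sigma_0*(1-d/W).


OHT = sigma_0*(1-d/W) = 436*(1-8/41) = 350.9 MPa

350.9 MPa


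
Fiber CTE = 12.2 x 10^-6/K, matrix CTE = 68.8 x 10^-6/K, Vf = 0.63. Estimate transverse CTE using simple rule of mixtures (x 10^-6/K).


alpha_2 = alpha_f*Vf + alpha_m*(1-Vf) = 12.2*0.63 + 68.8*0.37 = 33.1 x 10^-6/K

33.1 x 10^-6/K


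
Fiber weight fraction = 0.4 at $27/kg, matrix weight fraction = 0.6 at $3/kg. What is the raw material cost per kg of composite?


Cost = cost_f*Wf + cost_m*Wm = 27*0.4 + 3*0.6 = $12.6/kg

$12.6/kg


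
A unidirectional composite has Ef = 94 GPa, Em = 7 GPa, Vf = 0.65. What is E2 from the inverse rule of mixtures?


1/E2 = Vf/Ef + (1-Vf)/Em = 0.65/94 + 0.35/7
E2 = 17.57 GPa

17.57 GPa


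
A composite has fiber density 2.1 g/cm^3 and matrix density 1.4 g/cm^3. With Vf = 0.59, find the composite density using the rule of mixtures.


rho_c = rho_f*Vf + rho_m*(1-Vf) = 2.1*0.59 + 1.4*0.41 = 1.813 g/cm^3

1.813 g/cm^3


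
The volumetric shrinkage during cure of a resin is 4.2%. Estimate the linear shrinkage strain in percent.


Linear shrinkage ≈ vol_shrink/3 = 4.2/3 = 1.4%

1.4%


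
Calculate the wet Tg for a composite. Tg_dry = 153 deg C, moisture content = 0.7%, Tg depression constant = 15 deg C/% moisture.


Tg_wet = Tg_dry - k*moisture = 153 - 15*0.7 = 142.5 deg C

142.5 deg C


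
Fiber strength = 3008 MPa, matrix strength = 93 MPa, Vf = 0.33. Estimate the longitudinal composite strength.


sigma_1 = sigma_f*Vf + sigma_m*(1-Vf) = 3008*0.33 + 93*0.67 = 1055.0 MPa

1055.0 MPa


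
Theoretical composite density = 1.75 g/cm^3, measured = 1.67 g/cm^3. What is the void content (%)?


Void% = (rho_theo - rho_actual)/rho_theo * 100 = (1.75 - 1.67)/1.75 * 100 = 4.57%

4.57%


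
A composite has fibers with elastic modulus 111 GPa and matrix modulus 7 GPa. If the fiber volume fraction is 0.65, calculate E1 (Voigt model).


E1 = Ef*Vf + Em*(1-Vf) = 111*0.65 + 7*0.35 = 74.6 GPa

74.6 GPa


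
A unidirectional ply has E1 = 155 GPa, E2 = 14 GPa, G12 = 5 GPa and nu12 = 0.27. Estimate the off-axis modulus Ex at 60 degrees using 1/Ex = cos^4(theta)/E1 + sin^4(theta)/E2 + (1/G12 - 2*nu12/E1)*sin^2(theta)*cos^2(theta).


cos^4(60) = 0.0625, sin^4(60) = 0.5625, sin^2(60)*cos^2(60) = 0.1875
1/G12 - 2*nu12/E1 = 1/5 - 2*0.27/155 = 0.196516 GPa^-1
1/Ex = 0.0625/155 + 0.5625/14 + 0.196516*0.1875 = 0.0774286 GPa^-1
Ex = 12.92 GPa

12.92 GPa


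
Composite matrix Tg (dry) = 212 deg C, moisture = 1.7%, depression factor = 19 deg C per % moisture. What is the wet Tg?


Tg_wet = Tg_dry - k*moisture = 212 - 19*1.7 = 179.7 deg C

179.7 deg C


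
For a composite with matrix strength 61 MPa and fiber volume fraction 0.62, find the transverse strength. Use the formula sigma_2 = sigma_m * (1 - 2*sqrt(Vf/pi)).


factor = 1 - 2*sqrt(0.62/pi) = 0.1115
sigma_2 = 61 * 0.1115 = 6.8 MPa

6.8 MPa


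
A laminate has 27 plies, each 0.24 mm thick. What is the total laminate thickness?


h = n * t_ply = 27 * 0.24 = 6.48 mm

6.48 mm


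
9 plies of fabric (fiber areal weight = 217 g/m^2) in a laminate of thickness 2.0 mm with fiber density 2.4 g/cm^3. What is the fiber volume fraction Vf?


Vf = n * FAW / (rho_f * h * 1000) = 9 * 217 / (2.4 * 2.0 * 1000) = 0.4069

0.4069


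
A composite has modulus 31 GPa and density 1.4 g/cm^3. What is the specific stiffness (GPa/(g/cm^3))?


Specific stiffness = E/rho = 31/1.4 = 22.1 GPa/(g/cm^3)

22.1 GPa/(g/cm^3)


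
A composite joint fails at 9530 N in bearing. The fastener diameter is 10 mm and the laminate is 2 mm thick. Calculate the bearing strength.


sigma_br = F/(d*h) = 9530/(10*2) = 476.5 MPa

476.5 MPa


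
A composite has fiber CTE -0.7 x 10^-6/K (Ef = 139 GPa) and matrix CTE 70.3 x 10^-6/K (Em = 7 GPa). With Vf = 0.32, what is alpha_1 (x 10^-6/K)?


E1 = Ef*Vf + Em*(1-Vf) = 49.24
alpha_1 = (alpha_f*Ef*Vf + alpha_m*Em*(1-Vf))/E1 = 6.16 x 10^-6/K

6.16 x 10^-6/K


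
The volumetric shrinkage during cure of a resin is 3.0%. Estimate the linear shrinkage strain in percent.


Linear shrinkage ≈ vol_shrink/3 = 3.0/3 = 1.0%

1.0%


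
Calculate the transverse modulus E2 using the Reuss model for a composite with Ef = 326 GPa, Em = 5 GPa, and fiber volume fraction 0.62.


1/E2 = Vf/Ef + (1-Vf)/Em = 0.62/326 + 0.38/5
E2 = 12.84 GPa

12.84 GPa


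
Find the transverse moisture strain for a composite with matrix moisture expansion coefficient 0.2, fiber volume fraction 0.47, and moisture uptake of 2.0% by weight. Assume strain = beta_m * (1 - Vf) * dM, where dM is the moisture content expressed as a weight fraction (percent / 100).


dM = 2.0/100 = 0.02
strain = beta_m * (1-Vf) * dM = 0.2 * 0.53 * 0.02 = 0.00212

0.00212


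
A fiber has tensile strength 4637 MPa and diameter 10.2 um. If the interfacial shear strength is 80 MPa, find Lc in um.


Lc = sigma_f * d / (2 * tau_i) = 4637 * 10.2 / (2 * 80) = 295.6 um

295.6 um


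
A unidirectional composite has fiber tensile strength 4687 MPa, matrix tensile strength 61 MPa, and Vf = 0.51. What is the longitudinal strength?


sigma_1 = sigma_f*Vf + sigma_m*(1-Vf) = 4687*0.51 + 61*0.49 = 2420.3 MPa

2420.3 MPa


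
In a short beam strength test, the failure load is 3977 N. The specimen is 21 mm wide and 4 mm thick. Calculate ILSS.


ILSS = 3F/(4bh) = 3*3977/(4*21*4) = 35.51 MPa

35.51 MPa


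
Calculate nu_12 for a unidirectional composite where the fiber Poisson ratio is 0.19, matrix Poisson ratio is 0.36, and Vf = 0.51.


nu_12 = nu_f*Vf + nu_m*(1-Vf) = 0.19*0.51 + 0.36*0.49 = 0.2733

0.2733


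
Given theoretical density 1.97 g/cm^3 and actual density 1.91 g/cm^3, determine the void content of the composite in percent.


Void% = (rho_theo - rho_actual)/rho_theo * 100 = (1.97 - 1.91)/1.97 * 100 = 3.05%

3.05%


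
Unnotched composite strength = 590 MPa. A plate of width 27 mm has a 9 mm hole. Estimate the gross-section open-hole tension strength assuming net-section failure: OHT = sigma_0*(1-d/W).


OHT = sigma_0*(1-d/W) = 590*(1-9/27) = 393.3 MPa

393.3 MPa


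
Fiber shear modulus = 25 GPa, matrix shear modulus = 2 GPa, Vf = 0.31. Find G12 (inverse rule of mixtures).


1/G12 = Vf/Gf + (1-Vf)/Gm = 0.31/25 + 0.69/2
G12 = 2.8 GPa

2.8 GPa


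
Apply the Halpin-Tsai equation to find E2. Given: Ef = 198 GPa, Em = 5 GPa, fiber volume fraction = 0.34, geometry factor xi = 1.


eta = (Ef/Em - 1)/(Ef/Em + xi) = (39.6 - 1)/(39.6 + 1) = 0.9507
E2 = Em*(1+xi*eta*Vf)/(1-eta*Vf) = 9.78 GPa

9.78 GPa


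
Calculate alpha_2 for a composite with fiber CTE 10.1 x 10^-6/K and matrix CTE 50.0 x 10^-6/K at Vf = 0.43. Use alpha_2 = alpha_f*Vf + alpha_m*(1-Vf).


alpha_2 = alpha_f*Vf + alpha_m*(1-Vf) = 10.1*0.43 + 50.0*0.57 = 32.8 x 10^-6/K

32.8 x 10^-6/K


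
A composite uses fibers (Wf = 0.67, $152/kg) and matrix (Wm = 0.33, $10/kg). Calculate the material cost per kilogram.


Cost = cost_f*Wf + cost_m*Wm = 152*0.67 + 10*0.33 = $105.14/kg

$105.14/kg


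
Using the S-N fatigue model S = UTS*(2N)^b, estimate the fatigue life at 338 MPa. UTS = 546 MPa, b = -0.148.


N = 0.5 * (S/UTS)^(1/b) = 0.5 * (338/546)^(1/-0.148) = 12.7714 cycles

12.7714 cycles


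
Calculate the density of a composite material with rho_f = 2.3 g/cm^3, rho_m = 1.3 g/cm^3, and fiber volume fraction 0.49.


rho_c = rho_f*Vf + rho_m*(1-Vf) = 2.3*0.49 + 1.3*0.51 = 1.79 g/cm^3

1.79 g/cm^3


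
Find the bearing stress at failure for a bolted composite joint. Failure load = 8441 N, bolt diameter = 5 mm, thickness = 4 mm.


sigma_br = F/(d*h) = 8441/(5*4) = 422.1 MPa

422.1 MPa


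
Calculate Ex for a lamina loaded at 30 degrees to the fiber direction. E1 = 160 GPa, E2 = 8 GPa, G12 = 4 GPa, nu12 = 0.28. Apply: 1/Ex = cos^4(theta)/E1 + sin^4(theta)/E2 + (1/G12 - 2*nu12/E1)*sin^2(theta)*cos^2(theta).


cos^4(30) = 0.5625, sin^4(30) = 0.0625, sin^2(30)*cos^2(30) = 0.1875
1/G12 - 2*nu12/E1 = 1/4 - 2*0.28/160 = 0.2465 GPa^-1
1/Ex = 0.5625/160 + 0.0625/8 + 0.2465*0.1875 = 0.0575469 GPa^-1
Ex = 17.38 GPa

17.38 GPa


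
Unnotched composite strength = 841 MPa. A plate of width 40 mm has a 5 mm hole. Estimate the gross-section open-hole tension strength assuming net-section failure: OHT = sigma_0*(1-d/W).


OHT = sigma_0*(1-d/W) = 841*(1-5/40) = 735.9 MPa

735.9 MPa


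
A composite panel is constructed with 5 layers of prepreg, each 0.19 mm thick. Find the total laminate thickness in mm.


h = n * t_ply = 5 * 0.19 = 0.95 mm

0.95 mm


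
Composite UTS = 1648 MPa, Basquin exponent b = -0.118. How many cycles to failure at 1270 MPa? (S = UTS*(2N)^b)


N = 0.5 * (S/UTS)^(1/b) = 0.5 * (1270/1648)^(1/-0.118) = 4.5488 cycles

4.5488 cycles


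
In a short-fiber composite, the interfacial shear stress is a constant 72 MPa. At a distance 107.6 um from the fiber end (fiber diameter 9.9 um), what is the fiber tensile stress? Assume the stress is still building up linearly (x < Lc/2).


Force balance: sigma_f * (pi*d^2/4) = tau * (pi*d) * x  ->  sigma_f = 4 * tau * x / d
sigma_f = 4 * 72 * 107.6 / 9.9 = 3130.2 MPa

3130.2 MPa


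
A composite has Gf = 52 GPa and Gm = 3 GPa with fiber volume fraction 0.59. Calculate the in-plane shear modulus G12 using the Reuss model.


1/G12 = Vf/Gf + (1-Vf)/Gm = 0.59/52 + 0.41/3
G12 = 6.76 GPa

6.76 GPa


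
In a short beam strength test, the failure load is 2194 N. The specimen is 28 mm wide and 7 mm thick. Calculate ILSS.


ILSS = 3F/(4bh) = 3*2194/(4*28*7) = 8.4 MPa

8.4 MPa


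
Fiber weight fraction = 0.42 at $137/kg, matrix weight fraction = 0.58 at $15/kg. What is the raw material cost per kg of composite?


Cost = cost_f*Wf + cost_m*Wm = 137*0.42 + 15*0.58 = $66.24/kg

$66.24/kg


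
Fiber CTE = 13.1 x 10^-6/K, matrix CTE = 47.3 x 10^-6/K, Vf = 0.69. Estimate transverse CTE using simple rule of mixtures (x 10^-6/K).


alpha_2 = alpha_f*Vf + alpha_m*(1-Vf) = 13.1*0.69 + 47.3*0.31 = 23.7 x 10^-6/K

23.7 x 10^-6/K


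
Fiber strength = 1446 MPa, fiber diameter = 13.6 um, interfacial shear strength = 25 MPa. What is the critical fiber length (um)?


Lc = sigma_f * d / (2 * tau_i) = 1446 * 13.6 / (2 * 25) = 393.3 um

393.3 um


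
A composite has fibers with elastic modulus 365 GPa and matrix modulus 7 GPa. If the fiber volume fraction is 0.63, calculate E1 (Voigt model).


E1 = Ef*Vf + Em*(1-Vf) = 365*0.63 + 7*0.37 = 232.54 GPa

232.54 GPa


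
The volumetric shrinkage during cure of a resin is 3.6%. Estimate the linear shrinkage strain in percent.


Linear shrinkage ≈ vol_shrink/3 = 3.6/3 = 1.2%

1.2%


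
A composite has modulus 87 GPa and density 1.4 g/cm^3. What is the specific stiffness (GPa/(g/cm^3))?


Specific stiffness = E/rho = 87/1.4 = 62.1 GPa/(g/cm^3)

62.1 GPa/(g/cm^3)


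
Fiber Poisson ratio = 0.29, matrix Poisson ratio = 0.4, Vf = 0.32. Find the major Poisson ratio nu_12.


nu_12 = nu_f*Vf + nu_m*(1-Vf) = 0.29*0.32 + 0.4*0.68 = 0.3648

0.3648


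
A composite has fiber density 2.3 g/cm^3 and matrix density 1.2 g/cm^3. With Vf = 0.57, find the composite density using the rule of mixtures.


rho_c = rho_f*Vf + rho_m*(1-Vf) = 2.3*0.57 + 1.2*0.43 = 1.827 g/cm^3

1.827 g/cm^3


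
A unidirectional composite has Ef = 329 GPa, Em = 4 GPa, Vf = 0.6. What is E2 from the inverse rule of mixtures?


1/E2 = Vf/Ef + (1-Vf)/Em = 0.6/329 + 0.4/4
E2 = 9.82 GPa

9.82 GPa


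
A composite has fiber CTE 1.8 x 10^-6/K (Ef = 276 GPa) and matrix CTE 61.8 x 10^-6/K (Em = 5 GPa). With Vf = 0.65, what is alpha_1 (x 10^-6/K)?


E1 = Ef*Vf + Em*(1-Vf) = 181.15
alpha_1 = (alpha_f*Ef*Vf + alpha_m*Em*(1-Vf))/E1 = 2.38 x 10^-6/K

2.38 x 10^-6/K


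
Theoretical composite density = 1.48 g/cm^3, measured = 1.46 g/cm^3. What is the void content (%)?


Void% = (rho_theo - rho_actual)/rho_theo * 100 = (1.48 - 1.46)/1.48 * 100 = 1.35%

1.35%


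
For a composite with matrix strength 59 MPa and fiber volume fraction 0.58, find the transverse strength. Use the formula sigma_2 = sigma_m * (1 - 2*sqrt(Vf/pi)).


factor = 1 - 2*sqrt(0.58/pi) = 0.1407
sigma_2 = 59 * 0.1407 = 8.3 MPa

8.3 MPa


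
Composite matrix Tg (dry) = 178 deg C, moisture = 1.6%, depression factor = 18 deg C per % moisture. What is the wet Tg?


Tg_wet = Tg_dry - k*moisture = 178 - 18*1.6 = 149.2 deg C

149.2 deg C


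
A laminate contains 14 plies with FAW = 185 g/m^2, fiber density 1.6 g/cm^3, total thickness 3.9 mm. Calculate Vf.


Vf = n * FAW / (rho_f * h * 1000) = 14 * 185 / (1.6 * 3.9 * 1000) = 0.4151

0.4151


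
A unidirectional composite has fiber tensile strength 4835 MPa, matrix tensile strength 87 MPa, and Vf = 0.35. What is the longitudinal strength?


sigma_1 = sigma_f*Vf + sigma_m*(1-Vf) = 4835*0.35 + 87*0.65 = 1748.8 MPa

1748.8 MPa


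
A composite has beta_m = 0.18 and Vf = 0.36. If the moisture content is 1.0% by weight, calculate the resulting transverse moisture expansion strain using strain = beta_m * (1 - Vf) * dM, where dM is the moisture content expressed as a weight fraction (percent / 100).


dM = 1.0/100 = 0.01
strain = beta_m * (1-Vf) * dM = 0.18 * 0.64 * 0.01 = 0.001152

0.001152


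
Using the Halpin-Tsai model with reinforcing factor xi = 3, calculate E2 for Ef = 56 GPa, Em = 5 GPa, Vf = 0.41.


eta = (Ef/Em - 1)/(Ef/Em + xi) = (11.2 - 1)/(11.2 + 3) = 0.7183
E2 = Em*(1+xi*eta*Vf)/(1-eta*Vf) = 13.35 GPa

13.35 GPa


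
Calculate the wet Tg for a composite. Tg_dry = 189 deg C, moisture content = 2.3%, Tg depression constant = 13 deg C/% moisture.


Tg_wet = Tg_dry - k*moisture = 189 - 13*2.3 = 159.1 deg C

159.1 deg C


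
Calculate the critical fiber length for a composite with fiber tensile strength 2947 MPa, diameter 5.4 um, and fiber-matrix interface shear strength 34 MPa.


Lc = sigma_f * d / (2 * tau_i) = 2947 * 5.4 / (2 * 34) = 234.0 um

234.0 um


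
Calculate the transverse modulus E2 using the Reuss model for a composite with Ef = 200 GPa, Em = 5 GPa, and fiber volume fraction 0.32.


1/E2 = Vf/Ef + (1-Vf)/Em = 0.32/200 + 0.68/5
E2 = 7.27 GPa

7.27 GPa


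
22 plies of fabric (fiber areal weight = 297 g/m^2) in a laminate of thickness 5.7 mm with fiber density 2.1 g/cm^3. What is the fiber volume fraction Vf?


Vf = n * FAW / (rho_f * h * 1000) = 22 * 297 / (2.1 * 5.7 * 1000) = 0.5459

0.5459


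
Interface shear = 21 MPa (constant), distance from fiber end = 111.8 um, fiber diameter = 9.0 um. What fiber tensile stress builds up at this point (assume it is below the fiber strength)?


Force balance: sigma_f * (pi*d^2/4) = tau * (pi*d) * x  ->  sigma_f = 4 * tau * x / d
sigma_f = 4 * 21 * 111.8 / 9.0 = 1043.5 MPa

1043.5 MPa


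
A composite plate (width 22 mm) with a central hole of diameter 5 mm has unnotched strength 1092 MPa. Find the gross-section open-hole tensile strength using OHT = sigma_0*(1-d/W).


OHT = sigma_0*(1-d/W) = 1092*(1-5/22) = 843.8 MPa

843.8 MPa


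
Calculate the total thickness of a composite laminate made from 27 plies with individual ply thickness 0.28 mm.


h = n * t_ply = 27 * 0.28 = 7.56 mm

7.56 mm


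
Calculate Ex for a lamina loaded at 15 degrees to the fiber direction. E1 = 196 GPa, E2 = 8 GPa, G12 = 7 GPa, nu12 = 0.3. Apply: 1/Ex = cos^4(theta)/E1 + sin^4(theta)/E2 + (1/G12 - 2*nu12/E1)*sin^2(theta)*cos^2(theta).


cos^4(15) = 0.870513, sin^4(15) = 0.004487, sin^2(15)*cos^2(15) = 0.0625
1/G12 - 2*nu12/E1 = 1/7 - 2*0.3/196 = 0.139796 GPa^-1
1/Ex = 0.870513/196 + 0.004487/8 + 0.139796*0.0625 = 0.0137395 GPa^-1
Ex = 72.78 GPa

72.78 GPa


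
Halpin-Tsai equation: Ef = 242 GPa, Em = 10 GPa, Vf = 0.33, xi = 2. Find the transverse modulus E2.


eta = (Ef/Em - 1)/(Ef/Em + xi) = (24.2 - 1)/(24.2 + 2) = 0.8855
E2 = Em*(1+xi*eta*Vf)/(1-eta*Vf) = 22.39 GPa

22.39 GPa


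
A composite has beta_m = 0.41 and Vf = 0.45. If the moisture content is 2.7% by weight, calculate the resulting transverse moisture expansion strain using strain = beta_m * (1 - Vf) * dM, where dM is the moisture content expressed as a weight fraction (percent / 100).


dM = 2.7/100 = 0.027
strain = beta_m * (1-Vf) * dM = 0.41 * 0.55 * 0.027 = 0.0060885

0.0060885


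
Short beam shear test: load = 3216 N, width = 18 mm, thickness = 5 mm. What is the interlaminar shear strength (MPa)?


ILSS = 3F/(4bh) = 3*3216/(4*18*5) = 26.8 MPa

26.8 MPa


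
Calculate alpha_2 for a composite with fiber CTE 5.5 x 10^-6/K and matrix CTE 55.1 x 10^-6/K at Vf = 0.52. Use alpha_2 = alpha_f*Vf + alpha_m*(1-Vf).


alpha_2 = alpha_f*Vf + alpha_m*(1-Vf) = 5.5*0.52 + 55.1*0.48 = 29.3 x 10^-6/K

29.3 x 10^-6/K


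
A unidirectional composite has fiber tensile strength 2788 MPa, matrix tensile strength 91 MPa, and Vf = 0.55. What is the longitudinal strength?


sigma_1 = sigma_f*Vf + sigma_m*(1-Vf) = 2788*0.55 + 91*0.45 = 1574.4 MPa

1574.4 MPa


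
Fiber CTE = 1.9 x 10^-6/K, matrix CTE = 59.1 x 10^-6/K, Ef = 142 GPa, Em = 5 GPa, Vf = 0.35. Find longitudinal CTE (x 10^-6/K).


E1 = Ef*Vf + Em*(1-Vf) = 52.95
alpha_1 = (alpha_f*Ef*Vf + alpha_m*Em*(1-Vf))/E1 = 5.41 x 10^-6/K

5.41 x 10^-6/K


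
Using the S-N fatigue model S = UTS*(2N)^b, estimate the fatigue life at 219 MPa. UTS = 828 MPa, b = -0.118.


N = 0.5 * (S/UTS)^(1/b) = 0.5 * (219/828)^(1/-0.118) = 39243.5688 cycles

39243.5688 cycles


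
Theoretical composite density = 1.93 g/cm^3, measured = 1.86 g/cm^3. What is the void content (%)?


Void% = (rho_theo - rho_actual)/rho_theo * 100 = (1.93 - 1.86)/1.93 * 100 = 3.63%

3.63%


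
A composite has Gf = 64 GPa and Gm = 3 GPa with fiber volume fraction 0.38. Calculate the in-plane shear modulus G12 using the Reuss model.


1/G12 = Vf/Gf + (1-Vf)/Gm = 0.38/64 + 0.62/3
G12 = 4.7 GPa

4.7 GPa


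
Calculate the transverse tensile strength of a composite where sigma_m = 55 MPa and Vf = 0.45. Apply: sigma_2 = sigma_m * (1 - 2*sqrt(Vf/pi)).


factor = 1 - 2*sqrt(0.45/pi) = 0.2431
sigma_2 = 55 * 0.2431 = 13.37 MPa

13.37 MPa


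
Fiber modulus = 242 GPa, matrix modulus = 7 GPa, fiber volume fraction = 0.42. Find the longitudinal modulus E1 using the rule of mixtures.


E1 = Ef*Vf + Em*(1-Vf) = 242*0.42 + 7*0.58 = 105.7 GPa

105.7 GPa


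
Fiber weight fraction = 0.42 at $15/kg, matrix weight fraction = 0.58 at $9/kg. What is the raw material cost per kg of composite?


Cost = cost_f*Wf + cost_m*Wm = 15*0.42 + 9*0.58 = $11.52/kg

$11.52/kg


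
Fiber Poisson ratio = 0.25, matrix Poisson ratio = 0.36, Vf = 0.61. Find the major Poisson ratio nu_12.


nu_12 = nu_f*Vf + nu_m*(1-Vf) = 0.25*0.61 + 0.36*0.39 = 0.2929

0.2929


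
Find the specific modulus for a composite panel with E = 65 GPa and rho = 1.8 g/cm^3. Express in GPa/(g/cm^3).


Specific stiffness = E/rho = 65/1.8 = 36.1 GPa/(g/cm^3)

36.1 GPa/(g/cm^3)


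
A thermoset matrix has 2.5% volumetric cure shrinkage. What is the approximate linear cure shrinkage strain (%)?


Linear shrinkage ≈ vol_shrink/3 = 2.5/3 = 0.833%

0.833%


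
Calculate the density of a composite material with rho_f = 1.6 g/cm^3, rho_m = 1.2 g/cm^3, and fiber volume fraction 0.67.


rho_c = rho_f*Vf + rho_m*(1-Vf) = 1.6*0.67 + 1.2*0.33 = 1.468 g/cm^3

1.468 g/cm^3


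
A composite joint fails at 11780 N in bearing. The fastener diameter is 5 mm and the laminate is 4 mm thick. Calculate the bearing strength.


sigma_br = F/(d*h) = 11780/(5*4) = 589.0 MPa

589.0 MPa


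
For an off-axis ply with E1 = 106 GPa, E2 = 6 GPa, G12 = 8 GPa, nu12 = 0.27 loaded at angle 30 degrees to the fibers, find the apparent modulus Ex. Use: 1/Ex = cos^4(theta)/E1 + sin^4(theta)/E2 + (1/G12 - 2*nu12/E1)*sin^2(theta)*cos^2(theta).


cos^4(30) = 0.5625, sin^4(30) = 0.0625, sin^2(30)*cos^2(30) = 0.1875
1/G12 - 2*nu12/E1 = 1/8 - 2*0.27/106 = 0.119906 GPa^-1
1/Ex = 0.5625/106 + 0.0625/6 + 0.119906*0.1875 = 0.0382056 GPa^-1
Ex = 26.17 GPa

26.17 GPa


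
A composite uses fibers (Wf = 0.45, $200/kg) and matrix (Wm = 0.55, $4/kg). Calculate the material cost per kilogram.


Cost = cost_f*Wf + cost_m*Wm = 200*0.45 + 4*0.55 = $92.2/kg

$92.2/kg


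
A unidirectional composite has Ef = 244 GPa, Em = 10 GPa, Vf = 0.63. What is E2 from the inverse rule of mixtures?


1/E2 = Vf/Ef + (1-Vf)/Em = 0.63/244 + 0.37/10
E2 = 25.26 GPa

25.26 GPa


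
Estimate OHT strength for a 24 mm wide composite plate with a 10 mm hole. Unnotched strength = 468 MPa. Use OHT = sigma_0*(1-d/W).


OHT = sigma_0*(1-d/W) = 468*(1-10/24) = 273.0 MPa

273.0 MPa


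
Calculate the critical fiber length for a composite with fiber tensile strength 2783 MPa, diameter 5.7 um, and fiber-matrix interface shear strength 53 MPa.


Lc = sigma_f * d / (2 * tau_i) = 2783 * 5.7 / (2 * 53) = 149.7 um

149.7 um


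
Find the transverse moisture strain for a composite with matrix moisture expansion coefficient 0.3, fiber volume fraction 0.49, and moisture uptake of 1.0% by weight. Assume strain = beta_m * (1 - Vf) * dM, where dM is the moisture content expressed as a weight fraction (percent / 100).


dM = 1.0/100 = 0.01
strain = beta_m * (1-Vf) * dM = 0.3 * 0.51 * 0.01 = 0.00153

0.00153


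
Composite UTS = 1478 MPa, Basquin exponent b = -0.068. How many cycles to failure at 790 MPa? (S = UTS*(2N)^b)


N = 0.5 * (S/UTS)^(1/b) = 0.5 * (790/1478)^(1/-0.068) = 5008.0219 cycles

5008.0219 cycles


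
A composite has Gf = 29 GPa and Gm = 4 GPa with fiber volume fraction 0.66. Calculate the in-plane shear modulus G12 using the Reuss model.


1/G12 = Vf/Gf + (1-Vf)/Gm = 0.66/29 + 0.34/4
G12 = 9.28 GPa

9.28 GPa


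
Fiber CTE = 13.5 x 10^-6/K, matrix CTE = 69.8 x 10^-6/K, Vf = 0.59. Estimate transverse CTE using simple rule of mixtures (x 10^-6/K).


alpha_2 = alpha_f*Vf + alpha_m*(1-Vf) = 13.5*0.59 + 69.8*0.41 = 36.6 x 10^-6/K

36.6 x 10^-6/K


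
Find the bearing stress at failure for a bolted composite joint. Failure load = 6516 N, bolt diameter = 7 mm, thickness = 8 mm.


sigma_br = F/(d*h) = 6516/(7*8) = 116.4 MPa

116.4 MPa


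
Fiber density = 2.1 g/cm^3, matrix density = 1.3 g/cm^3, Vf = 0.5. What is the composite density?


rho_c = rho_f*Vf + rho_m*(1-Vf) = 2.1*0.5 + 1.3*0.5 = 1.7 g/cm^3

1.7 g/cm^3


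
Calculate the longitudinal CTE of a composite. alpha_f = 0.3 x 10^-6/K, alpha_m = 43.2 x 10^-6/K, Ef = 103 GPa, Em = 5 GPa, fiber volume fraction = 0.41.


E1 = Ef*Vf + Em*(1-Vf) = 45.18
alpha_1 = (alpha_f*Ef*Vf + alpha_m*Em*(1-Vf))/E1 = 3.1 x 10^-6/K

3.1 x 10^-6/K


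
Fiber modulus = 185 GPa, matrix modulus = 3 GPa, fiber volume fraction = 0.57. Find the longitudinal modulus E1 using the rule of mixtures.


E1 = Ef*Vf + Em*(1-Vf) = 185*0.57 + 3*0.43 = 106.74 GPa

106.74 GPa


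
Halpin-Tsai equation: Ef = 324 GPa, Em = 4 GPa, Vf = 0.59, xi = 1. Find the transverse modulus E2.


eta = (Ef/Em - 1)/(Ef/Em + xi) = (81.0 - 1)/(81.0 + 1) = 0.9756
E2 = Em*(1+xi*eta*Vf)/(1-eta*Vf) = 14.85 GPa

14.85 GPa


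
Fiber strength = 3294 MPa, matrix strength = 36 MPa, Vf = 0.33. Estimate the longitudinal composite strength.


sigma_1 = sigma_f*Vf + sigma_m*(1-Vf) = 3294*0.33 + 36*0.67 = 1111.1 MPa

1111.1 MPa


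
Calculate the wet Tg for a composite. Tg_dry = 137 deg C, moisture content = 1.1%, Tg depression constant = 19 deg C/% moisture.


Tg_wet = Tg_dry - k*moisture = 137 - 19*1.1 = 116.1 deg C

116.1 deg C


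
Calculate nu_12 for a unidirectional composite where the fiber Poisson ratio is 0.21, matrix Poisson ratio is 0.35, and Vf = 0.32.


nu_12 = nu_f*Vf + nu_m*(1-Vf) = 0.21*0.32 + 0.35*0.68 = 0.3052

0.3052


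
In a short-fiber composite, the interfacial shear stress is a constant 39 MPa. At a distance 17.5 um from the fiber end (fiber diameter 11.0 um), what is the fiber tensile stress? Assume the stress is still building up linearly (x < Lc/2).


Force balance: sigma_f * (pi*d^2/4) = tau * (pi*d) * x  ->  sigma_f = 4 * tau * x / d
sigma_f = 4 * 39 * 17.5 / 11.0 = 248.2 MPa

248.2 MPa


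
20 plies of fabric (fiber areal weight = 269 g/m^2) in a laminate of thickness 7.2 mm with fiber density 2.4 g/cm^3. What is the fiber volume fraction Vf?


Vf = n * FAW / (rho_f * h * 1000) = 20 * 269 / (2.4 * 7.2 * 1000) = 0.3113

0.3113


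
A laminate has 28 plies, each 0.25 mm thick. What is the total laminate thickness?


h = n * t_ply = 28 * 0.25 = 7.0 mm

7.0 mm


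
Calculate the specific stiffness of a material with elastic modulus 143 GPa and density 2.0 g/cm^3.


Specific stiffness = E/rho = 143/2.0 = 71.5 GPa/(g/cm^3)

71.5 GPa/(g/cm^3)


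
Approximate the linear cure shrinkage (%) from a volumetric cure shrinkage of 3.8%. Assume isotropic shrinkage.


Linear shrinkage ≈ vol_shrink/3 = 3.8/3 = 1.267%

1.267%


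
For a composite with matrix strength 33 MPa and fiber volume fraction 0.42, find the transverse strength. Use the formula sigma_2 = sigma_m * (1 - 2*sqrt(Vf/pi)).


factor = 1 - 2*sqrt(0.42/pi) = 0.2687
sigma_2 = 33 * 0.2687 = 8.87 MPa

8.87 MPa


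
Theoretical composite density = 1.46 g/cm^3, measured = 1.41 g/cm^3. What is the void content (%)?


Void% = (rho_theo - rho_actual)/rho_theo * 100 = (1.46 - 1.41)/1.46 * 100 = 3.42%

3.42%


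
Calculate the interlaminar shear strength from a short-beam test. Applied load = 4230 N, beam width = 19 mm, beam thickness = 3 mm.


ILSS = 3F/(4bh) = 3*4230/(4*19*3) = 55.66 MPa

55.66 MPa


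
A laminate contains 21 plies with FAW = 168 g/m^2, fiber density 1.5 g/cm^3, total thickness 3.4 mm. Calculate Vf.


Vf = n * FAW / (rho_f * h * 1000) = 21 * 168 / (1.5 * 3.4 * 1000) = 0.6918

0.6918


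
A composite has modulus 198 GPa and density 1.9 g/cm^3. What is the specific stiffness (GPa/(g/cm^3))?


Specific stiffness = E/rho = 198/1.9 = 104.2 GPa/(g/cm^3)

104.2 GPa/(g/cm^3)


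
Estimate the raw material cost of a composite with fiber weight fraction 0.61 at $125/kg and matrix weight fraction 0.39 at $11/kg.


Cost = cost_f*Wf + cost_m*Wm = 125*0.61 + 11*0.39 = $80.54/kg

$80.54/kg


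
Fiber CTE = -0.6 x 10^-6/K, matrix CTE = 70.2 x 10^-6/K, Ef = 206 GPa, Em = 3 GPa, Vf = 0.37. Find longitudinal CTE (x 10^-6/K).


E1 = Ef*Vf + Em*(1-Vf) = 78.11
alpha_1 = (alpha_f*Ef*Vf + alpha_m*Em*(1-Vf))/E1 = 1.11 x 10^-6/K

1.11 x 10^-6/K


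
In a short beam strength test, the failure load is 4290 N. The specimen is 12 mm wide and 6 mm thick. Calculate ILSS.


ILSS = 3F/(4bh) = 3*4290/(4*12*6) = 44.69 MPa

44.69 MPa


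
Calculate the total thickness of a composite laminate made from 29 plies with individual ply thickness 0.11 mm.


h = n * t_ply = 29 * 0.11 = 3.19 mm

3.19 mm


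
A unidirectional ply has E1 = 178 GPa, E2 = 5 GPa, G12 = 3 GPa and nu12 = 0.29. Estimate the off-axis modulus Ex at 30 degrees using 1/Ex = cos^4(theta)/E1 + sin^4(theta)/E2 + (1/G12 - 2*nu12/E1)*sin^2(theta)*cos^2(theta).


cos^4(30) = 0.5625, sin^4(30) = 0.0625, sin^2(30)*cos^2(30) = 0.1875
1/G12 - 2*nu12/E1 = 1/3 - 2*0.29/178 = 0.330075 GPa^-1
1/Ex = 0.5625/178 + 0.0625/5 + 0.330075*0.1875 = 0.0775492 GPa^-1
Ex = 12.9 GPa

12.9 GPa


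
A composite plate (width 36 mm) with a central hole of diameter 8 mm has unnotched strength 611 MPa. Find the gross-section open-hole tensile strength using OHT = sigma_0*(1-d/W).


OHT = sigma_0*(1-d/W) = 611*(1-8/36) = 475.2 MPa

475.2 MPa


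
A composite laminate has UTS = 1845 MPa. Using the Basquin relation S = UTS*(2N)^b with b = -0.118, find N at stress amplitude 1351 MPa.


N = 0.5 * (S/UTS)^(1/b) = 0.5 * (1351/1845)^(1/-0.118) = 7.0134 cycles

7.0134 cycles


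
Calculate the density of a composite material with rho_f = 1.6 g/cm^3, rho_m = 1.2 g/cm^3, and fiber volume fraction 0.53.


rho_c = rho_f*Vf + rho_m*(1-Vf) = 1.6*0.53 + 1.2*0.47 = 1.412 g/cm^3

1.412 g/cm^3


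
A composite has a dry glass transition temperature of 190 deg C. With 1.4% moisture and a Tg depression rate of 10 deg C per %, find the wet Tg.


Tg_wet = Tg_dry - k*moisture = 190 - 10*1.4 = 176.0 deg C

176.0 deg C


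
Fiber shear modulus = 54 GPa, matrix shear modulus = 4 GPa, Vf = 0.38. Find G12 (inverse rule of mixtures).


1/G12 = Vf/Gf + (1-Vf)/Gm = 0.38/54 + 0.62/4
G12 = 6.17 GPa

6.17 GPa


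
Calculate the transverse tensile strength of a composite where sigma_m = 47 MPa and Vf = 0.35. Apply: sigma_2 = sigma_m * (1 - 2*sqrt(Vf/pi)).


factor = 1 - 2*sqrt(0.35/pi) = 0.3324
sigma_2 = 47 * 0.3324 = 15.62 MPa

15.62 MPa


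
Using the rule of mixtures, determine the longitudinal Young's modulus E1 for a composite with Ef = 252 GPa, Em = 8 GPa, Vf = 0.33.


E1 = Ef*Vf + Em*(1-Vf) = 252*0.33 + 8*0.67 = 88.52 GPa

88.52 GPa


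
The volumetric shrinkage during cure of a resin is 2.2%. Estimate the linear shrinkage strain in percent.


Linear shrinkage ≈ vol_shrink/3 = 2.2/3 = 0.733%

0.733%


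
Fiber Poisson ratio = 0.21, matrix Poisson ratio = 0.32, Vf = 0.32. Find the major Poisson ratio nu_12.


nu_12 = nu_f*Vf + nu_m*(1-Vf) = 0.21*0.32 + 0.32*0.68 = 0.2848

0.2848


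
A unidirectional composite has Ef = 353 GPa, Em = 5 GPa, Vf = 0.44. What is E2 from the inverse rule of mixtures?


1/E2 = Vf/Ef + (1-Vf)/Em = 0.44/353 + 0.56/5
E2 = 8.83 GPa

8.83 GPa


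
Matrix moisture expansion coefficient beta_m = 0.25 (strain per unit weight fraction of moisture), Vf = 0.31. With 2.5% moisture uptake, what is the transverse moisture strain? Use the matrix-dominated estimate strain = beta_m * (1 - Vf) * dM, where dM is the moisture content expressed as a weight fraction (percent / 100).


dM = 2.5/100 = 0.025
strain = beta_m * (1-Vf) * dM = 0.25 * 0.69 * 0.025 = 0.0043125

0.0043125


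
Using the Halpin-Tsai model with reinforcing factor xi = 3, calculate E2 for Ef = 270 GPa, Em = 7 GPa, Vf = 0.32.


eta = (Ef/Em - 1)/(Ef/Em + xi) = (38.5714 - 1)/(38.5714 + 3) = 0.9038
E2 = Em*(1+xi*eta*Vf)/(1-eta*Vf) = 18.39 GPa

18.39 GPa


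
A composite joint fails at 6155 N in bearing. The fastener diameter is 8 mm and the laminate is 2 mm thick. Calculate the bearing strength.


sigma_br = F/(d*h) = 6155/(8*2) = 384.7 MPa

384.7 MPa


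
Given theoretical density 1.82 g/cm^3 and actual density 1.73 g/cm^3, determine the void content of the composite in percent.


Void% = (rho_theo - rho_actual)/rho_theo * 100 = (1.82 - 1.73)/1.82 * 100 = 4.95%

4.95%


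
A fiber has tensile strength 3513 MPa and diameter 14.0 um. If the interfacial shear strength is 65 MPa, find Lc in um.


Lc = sigma_f * d / (2 * tau_i) = 3513 * 14.0 / (2 * 65) = 378.3 um

378.3 um
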